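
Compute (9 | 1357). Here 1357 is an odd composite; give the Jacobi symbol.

1

Reciprocity: 9 ≡ 1 and 1357 ≡ 1 (mod 4), so (9/1357) = +(1357/9).
Reduce top mod 9: now compute (7/9).
Reciprocity: 7 ≡ 3 and 9 ≡ 1 (mod 4), so (7/9) = +(9/7).
Reduce top mod 7: now compute (2/7).
Pull out 2: since 7 ≡ 7 (mod 8), (2/7) = +1.
Reached (1/7) = 1. Collecting the sign flips along the way, the symbol is +1.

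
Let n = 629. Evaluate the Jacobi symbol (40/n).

-1

Pull out 2^3: since 629 ≡ 5 (mod 8), (2/629) = -1, so (2/629)^3 = -1.
Reciprocity: 5 ≡ 1 and 629 ≡ 1 (mod 4), so (5/629) = +(629/5).
Reduce top mod 5: now compute (4/5).
Pull out 2^2: since 5 ≡ 5 (mod 8), (2/5) = -1, so (2/5)^2 = +1.
Reached (1/5) = 1. Collecting the sign flips along the way, the symbol is -1.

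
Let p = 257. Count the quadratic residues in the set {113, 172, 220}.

(113/257) = +1 → QR.
(172/257) = -1 → non-residue.
(220/257) = -1 → non-residue.
Total quadratic residues among the 3: 1.

1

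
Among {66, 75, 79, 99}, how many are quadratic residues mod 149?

(66/149) = -1 → non-residue.
(75/149) = -1 → non-residue.
(79/149) = -1 → non-residue.
(99/149) = -1 → non-residue.
Total quadratic residues among the 4: 0.

0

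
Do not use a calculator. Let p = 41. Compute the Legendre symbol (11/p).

-1

Euler's criterion: (11/41) ≡ 11^20 (mod 41).
11^2 ≡ 39 (mod 41)
11^4 ≡ 4 (mod 41)
11^8 ≡ 16 (mod 41)
11^16 ≡ 10 (mod 41)
11^20 = 11^(16+4) ≡ 40 (mod 41).
Result is 40 ≡ −1, so (11/41) = −1.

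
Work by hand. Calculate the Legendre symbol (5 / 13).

-1

Euler's criterion: (5/13) ≡ 5^6 (mod 13).
5^2 ≡ 12 (mod 13)
5^4 ≡ 1 (mod 13)
5^6 = 5^(4+2) ≡ 12 (mod 13).
Result is 12 ≡ −1, so (5/13) = −1.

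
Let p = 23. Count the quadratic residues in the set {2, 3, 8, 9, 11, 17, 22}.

4

(2/23) = +1 → QR.
(3/23) = +1 → QR.
(8/23) = +1 → QR.
(9/23) = +1 → QR.
(11/23) = -1 → non-residue.
(17/23) = -1 → non-residue.
(22/23) = -1 → non-residue.
Total quadratic residues among the 7: 4.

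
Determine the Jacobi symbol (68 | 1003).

Pull out 2^2: since 1003 ≡ 3 (mod 8), (2/1003) = -1, so (2/1003)^2 = +1.
Reciprocity: 17 ≡ 1 and 1003 ≡ 3 (mod 4), so (17/1003) = +(1003/17).
Reduce top mod 17: now compute (0/17).
Top reduces to 0: gcd > 1, so the symbol is 0.

0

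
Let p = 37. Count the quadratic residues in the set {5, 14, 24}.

(5/37) = -1 → non-residue.
(14/37) = -1 → non-residue.
(24/37) = -1 → non-residue.
Total quadratic residues among the 3: 0.

0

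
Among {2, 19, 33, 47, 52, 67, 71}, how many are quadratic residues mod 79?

(2/79) = +1 → QR.
(19/79) = +1 → QR.
(33/79) = -1 → non-residue.
(47/79) = -1 → non-residue.
(52/79) = +1 → QR.
(67/79) = +1 → QR.
(71/79) = -1 → non-residue.
Total quadratic residues among the 7: 4.

4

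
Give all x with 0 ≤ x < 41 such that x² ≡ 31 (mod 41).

41 ≡ 1 (mod 4), so we find a root by search.
Trying successive values, 20² = 400 ≡ 31 (mod 41). The other root is 41 − 20 = 21.

20, 21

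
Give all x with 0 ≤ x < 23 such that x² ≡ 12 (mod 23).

9, 14

Since 23 ≡ 3 (mod 4), a square root of 12 is 12^((23+1)/4) = 12^6 mod 23.
Repeated squaring: 12^2≡6, 12^4≡13 (mod 23).
12^6 = 12^(4+2) ≡ 9 (mod 23).
Check: 9² = 81 ≡ 12 (mod 23). The two roots are 9 and 14.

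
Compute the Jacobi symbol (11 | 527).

1

Reciprocity: 11 ≡ 3 and 527 ≡ 3 (mod 4), so (11/527) = −(527/11).
Reduce top mod 11: now compute (10/11).
Pull out 2: since 11 ≡ 3 (mod 8), (2/11) = -1.
Reciprocity: 5 ≡ 1 and 11 ≡ 3 (mod 4), so (5/11) = +(11/5).
Reduce top mod 5: now compute (1/5).
Reached (1/5) = 1. Collecting the sign flips along the way, the symbol is +1.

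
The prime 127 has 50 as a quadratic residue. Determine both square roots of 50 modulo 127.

47, 80

Since 127 ≡ 3 (mod 4), a square root of 50 is 50^((127+1)/4) = 50^32 mod 127.
Repeated squaring: 50^2≡87, 50^4≡76, 50^8≡61, 50^16≡38, 50^32≡47 (mod 127).
50^32 = 50^(32) ≡ 47 (mod 127).
Check: 47² = 2209 ≡ 50 (mod 127). The two roots are 47 and 80.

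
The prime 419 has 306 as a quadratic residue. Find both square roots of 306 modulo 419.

49, 370

Since 419 ≡ 3 (mod 4), a square root of 306 is 306^((419+1)/4) = 306^105 mod 419.
Repeated squaring: 306^2≡199, 306^4≡215, 306^8≡135, 306^16≡208, 306^32≡107, 306^64≡136 (mod 419).
306^105 = 306^(64+32+8+1) ≡ 49 (mod 419).
Check: 49² = 2401 ≡ 306 (mod 419). The two roots are 49 and 370.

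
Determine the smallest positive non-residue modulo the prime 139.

2

(2/139) = −1, so 2 is the smallest positive non-residue mod 139.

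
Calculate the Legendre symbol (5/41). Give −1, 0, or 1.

Euler's criterion: (5/41) ≡ 5^20 (mod 41).
5^2 ≡ 25 (mod 41)
5^4 ≡ 10 (mod 41)
5^8 ≡ 18 (mod 41)
5^16 ≡ 37 (mod 41)
5^20 = 5^(16+4) ≡ 1 (mod 41).
Result is 1, so (5/41) = 1.

1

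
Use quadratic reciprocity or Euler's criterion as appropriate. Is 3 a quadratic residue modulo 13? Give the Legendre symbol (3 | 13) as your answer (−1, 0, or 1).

1

Reciprocity: 3 ≡ 3 and 13 ≡ 1 (mod 4), so (3/13) = +(13/3).
Reduce top mod 3: now compute (1/3).
Reached (1/3) = 1. Collecting the sign flips along the way, the symbol is +1.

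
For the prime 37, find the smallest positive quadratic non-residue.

2

(2/37) = −1, so 2 is the smallest positive non-residue mod 37.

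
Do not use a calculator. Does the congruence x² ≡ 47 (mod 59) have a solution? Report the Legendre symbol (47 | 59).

Euler's criterion: (47/59) ≡ 47^29 (mod 59).
47^2 ≡ 26 (mod 59)
47^4 ≡ 27 (mod 59)
47^8 ≡ 21 (mod 59)
47^16 ≡ 28 (mod 59)
47^29 = 47^(16+8+4+1) ≡ 58 (mod 59).
Result is 58 ≡ −1, so (47/59) = −1.

-1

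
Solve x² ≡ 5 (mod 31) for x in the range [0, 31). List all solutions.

Since 31 ≡ 3 (mod 4), a square root of 5 is 5^((31+1)/4) = 5^8 mod 31.
Repeated squaring: 5^2≡25, 5^4≡5, 5^8≡25 (mod 31).
5^8 = 5^(8) ≡ 25 (mod 31).
Check: 25² = 625 ≡ 5 (mod 31). The two roots are 6 and 25.

6, 25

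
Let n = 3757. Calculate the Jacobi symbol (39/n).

Reciprocity: 39 ≡ 3 and 3757 ≡ 1 (mod 4), so (39/3757) = +(3757/39).
Reduce top mod 39: now compute (13/39).
Reciprocity: 13 ≡ 1 and 39 ≡ 3 (mod 4), so (13/39) = +(39/13).
Reduce top mod 13: now compute (0/13).
Top reduces to 0: gcd > 1, so the symbol is 0.

0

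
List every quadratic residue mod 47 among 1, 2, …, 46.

1, 2, 3, 4, 6, 7, 8, 9, 12, 14, 16, 17, 18, 21, 24, 25, 27, 28, 32, 34, 36, 37, 42

Square k = 1,…,23 (k and 47−k give the same square):
1²=1, 2²=4, 3²=9, 4²=16, 5²=25, 6²=36, 7²≡2, 8²≡17, 9²≡34, 10²≡6, 11²≡27, 12²≡3, 13²≡28, 14²≡8, 15²≡37, 16²≡21, 17²≡7, 18²≡42, 19²≡32, 20²≡24, 21²≡18, 22²≡14, 23²≡12 (mod 47).
So the quadratic residues mod 47 are {1, 2, 3, 4, 6, 7, 8, 9, 12, 14, 16, 17, 18, 21, 24, 25, 27, 28, 32, 34, 36, 37, 42}.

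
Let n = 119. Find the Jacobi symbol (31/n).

1

Reciprocity: 31 ≡ 3 and 119 ≡ 3 (mod 4), so (31/119) = −(119/31).
Reduce top mod 31: now compute (26/31).
Pull out 2: since 31 ≡ 7 (mod 8), (2/31) = +1.
Reciprocity: 13 ≡ 1 and 31 ≡ 3 (mod 4), so (13/31) = +(31/13).
Reduce top mod 13: now compute (5/13).
Reciprocity: 5 ≡ 1 and 13 ≡ 1 (mod 4), so (5/13) = +(13/5).
Reduce top mod 5: now compute (3/5).
Reciprocity: 3 ≡ 3 and 5 ≡ 1 (mod 4), so (3/5) = +(5/3).
Reduce top mod 3: now compute (2/3).
Pull out 2: since 3 ≡ 3 (mod 8), (2/3) = -1.
Reached (1/3) = 1. Collecting the sign flips along the way, the symbol is +1.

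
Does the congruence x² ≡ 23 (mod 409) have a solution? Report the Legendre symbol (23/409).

1

Reciprocity: 23 ≡ 3 and 409 ≡ 1 (mod 4), so (23/409) = +(409/23).
Reduce top mod 23: now compute (18/23).
Pull out 2: since 23 ≡ 7 (mod 8), (2/23) = +1.
Reciprocity: 9 ≡ 1 and 23 ≡ 3 (mod 4), so (9/23) = +(23/9).
Reduce top mod 9: now compute (5/9).
Reciprocity: 5 ≡ 1 and 9 ≡ 1 (mod 4), so (5/9) = +(9/5).
Reduce top mod 5: now compute (4/5).
Pull out 2^2: since 5 ≡ 5 (mod 8), (2/5) = -1, so (2/5)^2 = +1.
Reached (1/5) = 1. Collecting the sign flips along the way, the symbol is +1.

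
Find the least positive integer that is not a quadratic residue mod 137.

(2/137) = +1, so 2 is a residue.
(3/137) = −1, so 3 is the smallest positive non-residue mod 137.

3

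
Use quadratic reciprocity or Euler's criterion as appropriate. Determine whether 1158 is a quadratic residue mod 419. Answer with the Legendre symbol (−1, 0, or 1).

First reduce: 1158 ≡ 320 (mod 419).
Pull out 2^6: since 419 ≡ 3 (mod 8), (2/419) = -1, so (2/419)^6 = +1.
Reciprocity: 5 ≡ 1 and 419 ≡ 3 (mod 4), so (5/419) = +(419/5).
Reduce top mod 5: now compute (4/5).
Pull out 2^2: since 5 ≡ 5 (mod 8), (2/5) = -1, so (2/5)^2 = +1.
Reached (1/5) = 1. Collecting the sign flips along the way, the symbol is +1.

1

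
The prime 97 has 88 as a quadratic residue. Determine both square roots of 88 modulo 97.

97 ≡ 1 (mod 4), so we find a root by search.
Trying successive values, 31² = 961 ≡ 88 (mod 97). The other root is 97 − 31 = 66.

31, 66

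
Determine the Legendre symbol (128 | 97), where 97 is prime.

1

First reduce: 128 ≡ 31 (mod 97).
Reciprocity: 31 ≡ 3 and 97 ≡ 1 (mod 4), so (31/97) = +(97/31).
Reduce top mod 31: now compute (4/31).
Pull out 2^2: since 31 ≡ 7 (mod 8), (2/31) = +1, so (2/31)^2 = +1.
Reached (1/31) = 1. Collecting the sign flips along the way, the symbol is +1.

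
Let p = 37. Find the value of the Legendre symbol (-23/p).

-1

First reduce: -23 ≡ 14 (mod 37).
Pull out 2: since 37 ≡ 5 (mod 8), (2/37) = -1.
Reciprocity: 7 ≡ 3 and 37 ≡ 1 (mod 4), so (7/37) = +(37/7).
Reduce top mod 7: now compute (2/7).
Pull out 2: since 7 ≡ 7 (mod 8), (2/7) = +1.
Reached (1/7) = 1. Collecting the sign flips along the way, the symbol is -1.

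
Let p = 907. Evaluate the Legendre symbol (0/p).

0

Top reduces to 0: gcd > 1, so the symbol is 0.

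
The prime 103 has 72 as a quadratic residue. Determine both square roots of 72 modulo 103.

22, 81

Since 103 ≡ 3 (mod 4), a square root of 72 is 72^((103+1)/4) = 72^26 mod 103.
Repeated squaring: 72^2≡34, 72^4≡23, 72^8≡14, 72^16≡93 (mod 103).
72^26 = 72^(16+8+2) ≡ 81 (mod 103).
Check: 81² = 6561 ≡ 72 (mod 103). The two roots are 22 and 81.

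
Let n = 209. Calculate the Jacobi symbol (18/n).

Pull out 2: since 209 ≡ 1 (mod 8), (2/209) = +1.
Reciprocity: 9 ≡ 1 and 209 ≡ 1 (mod 4), so (9/209) = +(209/9).
Reduce top mod 9: now compute (2/9).
Pull out 2: since 9 ≡ 1 (mod 8), (2/9) = +1.
Reached (1/9) = 1. Collecting the sign flips along the way, the symbol is +1.

1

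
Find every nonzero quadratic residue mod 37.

1, 3, 4, 7, 9, 10, 11, 12, 16, 21, 25, 26, 27, 28, 30, 33, 34, 36

Square k = 1,…,18 (k and 37−k give the same square):
1²=1, 2²=4, 3²=9, 4²=16, 5²=25, 6²=36, 7²≡12, 8²≡27, 9²≡7, 10²≡26, 11²≡10, 12²≡33, 13²≡21, 14²≡11, 15²≡3, 16²≡34, 17²≡30, 18²≡28 (mod 37).
So the quadratic residues mod 37 are {1, 3, 4, 7, 9, 10, 11, 12, 16, 21, 25, 26, 27, 28, 30, 33, 34, 36}.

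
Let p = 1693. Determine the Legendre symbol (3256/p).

First reduce: 3256 ≡ 1563 (mod 1693).
Reciprocity: 1563 ≡ 3 and 1693 ≡ 1 (mod 4), so (1563/1693) = +(1693/1563).
Reduce top mod 1563: now compute (130/1563).
Pull out 2: since 1563 ≡ 3 (mod 8), (2/1563) = -1.
Reciprocity: 65 ≡ 1 and 1563 ≡ 3 (mod 4), so (65/1563) = +(1563/65).
Reduce top mod 65: now compute (3/65).
Reciprocity: 3 ≡ 3 and 65 ≡ 1 (mod 4), so (3/65) = +(65/3).
Reduce top mod 3: now compute (2/3).
Pull out 2: since 3 ≡ 3 (mod 8), (2/3) = -1.
Reached (1/3) = 1. Collecting the sign flips along the way, the symbol is +1.

1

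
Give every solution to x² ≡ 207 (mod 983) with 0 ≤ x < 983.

Since 983 ≡ 3 (mod 4), a square root of 207 is 207^((983+1)/4) = 207^246 mod 983.
Repeated squaring: 207^2≡580, 207^4≡214, 207^8≡578, 207^16≡847, 207^32≡802, 207^64≡322, 207^128≡469 (mod 983).
207^246 = 207^(128+64+32+16+4+2) ≡ 286 (mod 983).
Check: 286² = 81796 ≡ 207 (mod 983). The two roots are 286 and 697.

286, 697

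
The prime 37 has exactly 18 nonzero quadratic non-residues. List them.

Square k = 1,…,18 (k and 37−k give the same square):
1²=1, 2²=4, 3²=9, 4²=16, 5²=25, 6²=36, 7²≡12, 8²≡27, 9²≡7, 10²≡26, 11²≡10, 12²≡33, 13²≡21, 14²≡11, 15²≡3, 16²≡34, 17²≡30, 18²≡28 (mod 37).
The residues are {1, 3, 4, 7, 9, 10, 11, 12, 16, 21, 25, 26, 27, 28, 30, 33, 34, 36}; the non-residues are the remaining 18 nonzero classes.

2,5,6,8,13,14,15,17,18,19,20,22,23,24,29,31,32,35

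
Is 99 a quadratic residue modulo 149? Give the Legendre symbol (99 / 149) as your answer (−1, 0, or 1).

Euler's criterion: (99/149) ≡ 99^74 (mod 149).
99^2 ≡ 116 (mod 149)
99^4 ≡ 46 (mod 149)
99^8 ≡ 30 (mod 149)
99^16 ≡ 6 (mod 149)
99^32 ≡ 36 (mod 149)
99^64 ≡ 104 (mod 149)
99^74 = 99^(64+8+2) ≡ 148 (mod 149).
Result is 148 ≡ −1, so (99/149) = −1.

-1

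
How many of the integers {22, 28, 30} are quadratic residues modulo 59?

(22/59) = +1 → QR.
(28/59) = +1 → QR.
(30/59) = -1 → non-residue.
Total quadratic residues among the 3: 2.

2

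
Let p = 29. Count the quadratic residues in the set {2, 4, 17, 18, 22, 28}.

3

(2/29) = -1 → non-residue.
(4/29) = +1 → QR.
(17/29) = -1 → non-residue.
(18/29) = -1 → non-residue.
(22/29) = +1 → QR.
(28/29) = +1 → QR.
Total quadratic residues among the 6: 3.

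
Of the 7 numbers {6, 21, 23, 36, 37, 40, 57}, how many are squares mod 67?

6

(6/67) = +1 → QR.
(21/67) = +1 → QR.
(23/67) = +1 → QR.
(36/67) = +1 → QR.
(37/67) = +1 → QR.
(40/67) = +1 → QR.
(57/67) = -1 → non-residue.
Total quadratic residues among the 7: 6.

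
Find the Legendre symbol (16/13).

First reduce: 16 ≡ 3 (mod 13).
Reciprocity: 3 ≡ 3 and 13 ≡ 1 (mod 4), so (3/13) = +(13/3).
Reduce top mod 3: now compute (1/3).
Reached (1/3) = 1. Collecting the sign flips along the way, the symbol is +1.

1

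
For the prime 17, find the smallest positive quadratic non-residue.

3

(2/17) = +1, so 2 is a residue.
(3/17) = −1, so 3 is the smallest positive non-residue mod 17.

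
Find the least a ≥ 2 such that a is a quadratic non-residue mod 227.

2

(2/227) = −1, so 2 is the smallest positive non-residue mod 227.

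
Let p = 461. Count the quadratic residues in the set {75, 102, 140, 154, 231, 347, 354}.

(75/461) = -1 → non-residue.
(102/461) = +1 → QR.
(140/461) = -1 → non-residue.
(154/461) = -1 → non-residue.
(231/461) = -1 → non-residue.
(347/461) = +1 → QR.
(354/461) = +1 → QR.
Total quadratic residues among the 7: 3.

3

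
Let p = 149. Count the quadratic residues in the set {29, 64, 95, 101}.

(29/149) = +1 → QR.
(64/149) = +1 → QR.
(95/149) = +1 → QR.
(101/149) = -1 → non-residue.
Total quadratic residues among the 4: 3.

3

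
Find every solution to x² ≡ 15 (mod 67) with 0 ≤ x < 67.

22, 45

Since 67 ≡ 3 (mod 4), a square root of 15 is 15^((67+1)/4) = 15^17 mod 67.
Repeated squaring: 15^2≡24, 15^4≡40, 15^8≡59, 15^16≡64 (mod 67).
15^17 = 15^(16+1) ≡ 22 (mod 67).
Check: 22² = 484 ≡ 15 (mod 67). The two roots are 22 and 45.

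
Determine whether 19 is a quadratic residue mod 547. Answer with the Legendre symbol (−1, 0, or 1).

Reciprocity: 19 ≡ 3 and 547 ≡ 3 (mod 4), so (19/547) = −(547/19).
Reduce top mod 19: now compute (15/19).
Reciprocity: 15 ≡ 3 and 19 ≡ 3 (mod 4), so (15/19) = −(19/15).
Reduce top mod 15: now compute (4/15).
Pull out 2^2: since 15 ≡ 7 (mod 8), (2/15) = +1, so (2/15)^2 = +1.
Reached (1/15) = 1. Collecting the sign flips along the way, the symbol is +1.

1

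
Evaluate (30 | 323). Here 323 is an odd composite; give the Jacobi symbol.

Pull out 2: since 323 ≡ 3 (mod 8), (2/323) = -1.
Reciprocity: 15 ≡ 3 and 323 ≡ 3 (mod 4), so (15/323) = −(323/15).
Reduce top mod 15: now compute (8/15).
Pull out 2^3: since 15 ≡ 7 (mod 8), (2/15) = +1, so (2/15)^3 = +1.
Reached (1/15) = 1. Collecting the sign flips along the way, the symbol is +1.

1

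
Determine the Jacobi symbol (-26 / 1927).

-1

First reduce: -26 ≡ 1901 (mod 1927).
Reciprocity: 1901 ≡ 1 and 1927 ≡ 3 (mod 4), so (1901/1927) = +(1927/1901).
Reduce top mod 1901: now compute (26/1901).
Pull out 2: since 1901 ≡ 5 (mod 8), (2/1901) = -1.
Reciprocity: 13 ≡ 1 and 1901 ≡ 1 (mod 4), so (13/1901) = +(1901/13).
Reduce top mod 13: now compute (3/13).
Reciprocity: 3 ≡ 3 and 13 ≡ 1 (mod 4), so (3/13) = +(13/3).
Reduce top mod 3: now compute (1/3).
Reached (1/3) = 1. Collecting the sign flips along the way, the symbol is -1.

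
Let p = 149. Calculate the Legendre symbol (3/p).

-1

Reciprocity: 3 ≡ 3 and 149 ≡ 1 (mod 4), so (3/149) = +(149/3).
Reduce top mod 3: now compute (2/3).
Pull out 2: since 3 ≡ 3 (mod 8), (2/3) = -1.
Reached (1/3) = 1. Collecting the sign flips along the way, the symbol is -1.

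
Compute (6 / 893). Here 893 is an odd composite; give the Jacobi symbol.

Pull out 2: since 893 ≡ 5 (mod 8), (2/893) = -1.
Reciprocity: 3 ≡ 3 and 893 ≡ 1 (mod 4), so (3/893) = +(893/3).
Reduce top mod 3: now compute (2/3).
Pull out 2: since 3 ≡ 3 (mod 8), (2/3) = -1.
Reached (1/3) = 1. Collecting the sign flips along the way, the symbol is +1.

1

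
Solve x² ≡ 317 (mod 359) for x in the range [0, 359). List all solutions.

26, 333

Since 359 ≡ 3 (mod 4), a square root of 317 is 317^((359+1)/4) = 317^90 mod 359.
Repeated squaring: 317^2≡328, 317^4≡243, 317^8≡173, 317^16≡132, 317^32≡192, 317^64≡246 (mod 359).
317^90 = 317^(64+16+8+2) ≡ 333 (mod 359).
Check: 333² = 110889 ≡ 317 (mod 359). The two roots are 26 and 333.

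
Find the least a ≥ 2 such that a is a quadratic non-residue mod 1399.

3

(2/1399) = +1, so 2 is a residue.
(3/1399) = −1, so 3 is the smallest positive non-residue mod 1399.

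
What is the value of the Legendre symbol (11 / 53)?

1

Reciprocity: 11 ≡ 3 and 53 ≡ 1 (mod 4), so (11/53) = +(53/11).
Reduce top mod 11: now compute (9/11).
Reciprocity: 9 ≡ 1 and 11 ≡ 3 (mod 4), so (9/11) = +(11/9).
Reduce top mod 9: now compute (2/9).
Pull out 2: since 9 ≡ 1 (mod 8), (2/9) = +1.
Reached (1/9) = 1. Collecting the sign flips along the way, the symbol is +1.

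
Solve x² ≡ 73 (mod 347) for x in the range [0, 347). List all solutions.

Since 347 ≡ 3 (mod 4), a square root of 73 is 73^((347+1)/4) = 73^87 mod 347.
Repeated squaring: 73^2≡124, 73^4≡108, 73^8≡213, 73^16≡259, 73^32≡110, 73^64≡302 (mod 347).
73^87 = 73^(64+16+4+2+1) ≡ 75 (mod 347).
Check: 75² = 5625 ≡ 73 (mod 347). The two roots are 75 and 272.

75, 272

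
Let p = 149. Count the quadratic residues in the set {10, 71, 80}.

(10/149) = -1 → non-residue.
(71/149) = -1 → non-residue.
(80/149) = +1 → QR.
Total quadratic residues among the 3: 1.

1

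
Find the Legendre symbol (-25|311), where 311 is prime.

First reduce: -25 ≡ 286 (mod 311).
Pull out 2: since 311 ≡ 7 (mod 8), (2/311) = +1.
Reciprocity: 143 ≡ 3 and 311 ≡ 3 (mod 4), so (143/311) = −(311/143).
Reduce top mod 143: now compute (25/143).
Reciprocity: 25 ≡ 1 and 143 ≡ 3 (mod 4), so (25/143) = +(143/25).
Reduce top mod 25: now compute (18/25).
Pull out 2: since 25 ≡ 1 (mod 8), (2/25) = +1.
Reciprocity: 9 ≡ 1 and 25 ≡ 1 (mod 4), so (9/25) = +(25/9).
Reduce top mod 9: now compute (7/9).
Reciprocity: 7 ≡ 3 and 9 ≡ 1 (mod 4), so (7/9) = +(9/7).
Reduce top mod 7: now compute (2/7).
Pull out 2: since 7 ≡ 7 (mod 8), (2/7) = +1.
Reached (1/7) = 1. Collecting the sign flips along the way, the symbol is -1.

-1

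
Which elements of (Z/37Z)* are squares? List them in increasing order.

Square k = 1,…,18 (k and 37−k give the same square):
1²=1, 2²=4, 3²=9, 4²=16, 5²=25, 6²=36, 7²≡12, 8²≡27, 9²≡7, 10²≡26, 11²≡10, 12²≡33, 13²≡21, 14²≡11, 15²≡3, 16²≡34, 17²≡30, 18²≡28 (mod 37).
So the quadratic residues mod 37 are {1, 3, 4, 7, 9, 10, 11, 12, 16, 21, 25, 26, 27, 28, 30, 33, 34, 36}.

1, 3, 4, 7, 9, 10, 11, 12, 16, 21, 25, 26, 27, 28, 30, 33, 34, 36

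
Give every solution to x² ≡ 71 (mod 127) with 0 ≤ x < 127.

43, 84

Since 127 ≡ 3 (mod 4), a square root of 71 is 71^((127+1)/4) = 71^32 mod 127.
Repeated squaring: 71^2≡88, 71^4≡124, 71^8≡9, 71^16≡81, 71^32≡84 (mod 127).
71^32 = 71^(32) ≡ 84 (mod 127).
Check: 84² = 7056 ≡ 71 (mod 127). The two roots are 43 and 84.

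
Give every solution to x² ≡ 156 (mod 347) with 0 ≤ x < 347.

Since 347 ≡ 3 (mod 4), a square root of 156 is 156^((347+1)/4) = 156^87 mod 347.
Repeated squaring: 156^2≡46, 156^4≡34, 156^8≡115, 156^16≡39, 156^32≡133, 156^64≡339 (mod 347).
156^87 = 156^(64+16+4+2+1) ≡ 117 (mod 347).
Check: 117² = 13689 ≡ 156 (mod 347). The two roots are 117 and 230.

117, 230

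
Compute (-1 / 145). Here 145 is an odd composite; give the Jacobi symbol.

First reduce: -1 ≡ 144 (mod 145).
Pull out 2^4: since 145 ≡ 1 (mod 8), (2/145) = +1, so (2/145)^4 = +1.
Reciprocity: 9 ≡ 1 and 145 ≡ 1 (mod 4), so (9/145) = +(145/9).
Reduce top mod 9: now compute (1/9).
Reached (1/9) = 1. Collecting the sign flips along the way, the symbol is +1.

1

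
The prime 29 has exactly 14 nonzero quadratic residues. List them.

1 4 5 6 7 9 13 16 20 22 23 24 25 28

Square k = 1,…,14 (k and 29−k give the same square):
1²=1, 2²=4, 3²=9, 4²=16, 5²=25, 6²≡7, 7²≡20, 8²≡6, 9²≡23, 10²≡13, 11²≡5, 12²≡28, 13²≡24, 14²≡22 (mod 29).
So the quadratic residues mod 29 are {1, 4, 5, 6, 7, 9, 13, 16, 20, 22, 23, 24, 25, 28}.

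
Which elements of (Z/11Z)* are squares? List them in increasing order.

1,3,4,5,9

Square k = 1,…,5 (k and 11−k give the same square):
1²=1, 2²=4, 3²=9, 4²≡5, 5²≡3 (mod 11).
So the quadratic residues mod 11 are {1, 3, 4, 5, 9}.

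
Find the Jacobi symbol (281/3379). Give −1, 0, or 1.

1

Reciprocity: 281 ≡ 1 and 3379 ≡ 3 (mod 4), so (281/3379) = +(3379/281).
Reduce top mod 281: now compute (7/281).
Reciprocity: 7 ≡ 3 and 281 ≡ 1 (mod 4), so (7/281) = +(281/7).
Reduce top mod 7: now compute (1/7).
Reached (1/7) = 1. Collecting the sign flips along the way, the symbol is +1.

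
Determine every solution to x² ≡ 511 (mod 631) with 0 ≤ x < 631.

223, 408

Since 631 ≡ 3 (mod 4), a square root of 511 is 511^((631+1)/4) = 511^158 mod 631.
Repeated squaring: 511^2≡518, 511^4≡149, 511^8≡116, 511^16≡205, 511^32≡379, 511^64≡404, 511^128≡418 (mod 631).
511^158 = 511^(128+16+8+4+2) ≡ 223 (mod 631).
Check: 223² = 49729 ≡ 511 (mod 631). The two roots are 223 and 408.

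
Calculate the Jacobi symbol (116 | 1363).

Pull out 2^2: since 1363 ≡ 3 (mod 8), (2/1363) = -1, so (2/1363)^2 = +1.
Reciprocity: 29 ≡ 1 and 1363 ≡ 3 (mod 4), so (29/1363) = +(1363/29).
Reduce top mod 29: now compute (0/29).
Top reduces to 0: gcd > 1, so the symbol is 0.

0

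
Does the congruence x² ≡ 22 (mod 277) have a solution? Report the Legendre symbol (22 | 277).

1

Pull out 2: since 277 ≡ 5 (mod 8), (2/277) = -1.
Reciprocity: 11 ≡ 3 and 277 ≡ 1 (mod 4), so (11/277) = +(277/11).
Reduce top mod 11: now compute (2/11).
Pull out 2: since 11 ≡ 3 (mod 8), (2/11) = -1.
Reached (1/11) = 1. Collecting the sign flips along the way, the symbol is +1.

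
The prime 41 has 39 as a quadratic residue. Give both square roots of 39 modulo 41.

41 ≡ 1 (mod 4), so we find a root by search.
Trying successive values, 11² = 121 ≡ 39 (mod 41). The other root is 41 − 11 = 30.

11, 30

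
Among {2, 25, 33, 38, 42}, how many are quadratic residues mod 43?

(2/43) = -1 → non-residue.
(25/43) = +1 → QR.
(33/43) = -1 → non-residue.
(38/43) = +1 → QR.
(42/43) = -1 → non-residue.
Total quadratic residues among the 5: 2.

2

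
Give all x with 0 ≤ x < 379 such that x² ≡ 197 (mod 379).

24, 355

Since 379 ≡ 3 (mod 4), a square root of 197 is 197^((379+1)/4) = 197^95 mod 379.
Repeated squaring: 197^2≡151, 197^4≡61, 197^8≡310, 197^16≡213, 197^32≡268, 197^64≡193 (mod 379).
197^95 = 197^(64+16+8+4+2+1) ≡ 24 (mod 379).
Check: 24² = 576 ≡ 197 (mod 379). The two roots are 24 and 355.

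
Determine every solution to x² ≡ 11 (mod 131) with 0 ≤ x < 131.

50, 81

Since 131 ≡ 3 (mod 4), a square root of 11 is 11^((131+1)/4) = 11^33 mod 131.
Repeated squaring: 11^2≡121, 11^4≡100, 11^8≡44, 11^16≡102, 11^32≡55 (mod 131).
11^33 = 11^(32+1) ≡ 81 (mod 131).
Check: 81² = 6561 ≡ 11 (mod 131). The two roots are 50 and 81.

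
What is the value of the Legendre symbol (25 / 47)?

1

Reciprocity: 25 ≡ 1 and 47 ≡ 3 (mod 4), so (25/47) = +(47/25).
Reduce top mod 25: now compute (22/25).
Pull out 2: since 25 ≡ 1 (mod 8), (2/25) = +1.
Reciprocity: 11 ≡ 3 and 25 ≡ 1 (mod 4), so (11/25) = +(25/11).
Reduce top mod 11: now compute (3/11).
Reciprocity: 3 ≡ 3 and 11 ≡ 3 (mod 4), so (3/11) = −(11/3).
Reduce top mod 3: now compute (2/3).
Pull out 2: since 3 ≡ 3 (mod 8), (2/3) = -1.
Reached (1/3) = 1. Collecting the sign flips along the way, the symbol is +1.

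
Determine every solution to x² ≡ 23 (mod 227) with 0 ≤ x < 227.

93, 134

Since 227 ≡ 3 (mod 4), a square root of 23 is 23^((227+1)/4) = 23^57 mod 227.
Repeated squaring: 23^2≡75, 23^4≡177, 23^8≡3, 23^16≡9, 23^32≡81 (mod 227).
23^57 = 23^(32+16+8+1) ≡ 134 (mod 227).
Check: 134² = 17956 ≡ 23 (mod 227). The two roots are 93 and 134.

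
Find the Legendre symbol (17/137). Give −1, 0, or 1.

Reciprocity: 17 ≡ 1 and 137 ≡ 1 (mod 4), so (17/137) = +(137/17).
Reduce top mod 17: now compute (1/17).
Reached (1/17) = 1. Collecting the sign flips along the way, the symbol is +1.

1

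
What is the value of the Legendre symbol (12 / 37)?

Pull out 2^2: since 37 ≡ 5 (mod 8), (2/37) = -1, so (2/37)^2 = +1.
Reciprocity: 3 ≡ 3 and 37 ≡ 1 (mod 4), so (3/37) = +(37/3).
Reduce top mod 3: now compute (1/3).
Reached (1/3) = 1. Collecting the sign flips along the way, the symbol is +1.

1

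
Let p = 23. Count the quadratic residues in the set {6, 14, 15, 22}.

1

(6/23) = +1 → QR.
(14/23) = -1 → non-residue.
(15/23) = -1 → non-residue.
(22/23) = -1 → non-residue.
Total quadratic residues among the 4: 1.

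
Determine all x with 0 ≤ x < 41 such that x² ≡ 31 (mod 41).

20, 21

41 ≡ 1 (mod 4), so we find a root by search.
Trying successive values, 20² = 400 ≡ 31 (mod 41). The other root is 41 − 20 = 21.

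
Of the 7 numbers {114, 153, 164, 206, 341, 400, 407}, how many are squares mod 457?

5

(114/457) = +1 → QR.
(153/457) = +1 → QR.
(164/457) = -1 → non-residue.
(206/457) = -1 → non-residue.
(341/457) = +1 → QR.
(400/457) = +1 → QR.
(407/457) = +1 → QR.
Total quadratic residues among the 7: 5.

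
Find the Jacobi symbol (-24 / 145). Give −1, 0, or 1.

First reduce: -24 ≡ 121 (mod 145).
Reciprocity: 121 ≡ 1 and 145 ≡ 1 (mod 4), so (121/145) = +(145/121).
Reduce top mod 121: now compute (24/121).
Pull out 2^3: since 121 ≡ 1 (mod 8), (2/121) = +1, so (2/121)^3 = +1.
Reciprocity: 3 ≡ 3 and 121 ≡ 1 (mod 4), so (3/121) = +(121/3).
Reduce top mod 3: now compute (1/3).
Reached (1/3) = 1. Collecting the sign flips along the way, the symbol is +1.

1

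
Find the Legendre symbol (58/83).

-1

Euler's criterion: (58/83) ≡ 58^41 (mod 83).
58^2 ≡ 44 (mod 83)
58^4 ≡ 27 (mod 83)
58^8 ≡ 65 (mod 83)
58^16 ≡ 75 (mod 83)
58^32 ≡ 64 (mod 83)
58^41 = 58^(32+8+1) ≡ 82 (mod 83).
Result is 82 ≡ −1, so (58/83) = −1.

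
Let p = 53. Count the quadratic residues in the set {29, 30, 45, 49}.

(29/53) = +1 → QR.
(30/53) = -1 → non-residue.
(45/53) = -1 → non-residue.
(49/53) = +1 → QR.
Total quadratic residues among the 4: 2.

2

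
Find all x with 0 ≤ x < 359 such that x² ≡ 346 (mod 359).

Since 359 ≡ 3 (mod 4), a square root of 346 is 346^((359+1)/4) = 346^90 mod 359.
Repeated squaring: 346^2≡169, 346^4≡200, 346^8≡151, 346^16≡184, 346^32≡110, 346^64≡253 (mod 359).
346^90 = 346^(64+16+8+2) ≡ 50 (mod 359).
Check: 50² = 2500 ≡ 346 (mod 359). The two roots are 50 and 309.

50, 309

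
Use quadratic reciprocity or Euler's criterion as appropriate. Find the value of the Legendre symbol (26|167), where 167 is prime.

-1

Euler's criterion: (26/167) ≡ 26^83 (mod 167).
26^2 ≡ 8 (mod 167)
26^4 ≡ 64 (mod 167)
26^8 ≡ 88 (mod 167)
26^16 ≡ 62 (mod 167)
26^32 ≡ 3 (mod 167)
26^64 ≡ 9 (mod 167)
26^83 = 26^(64+16+2+1) ≡ 166 (mod 167).
Result is 166 ≡ −1, so (26/167) = −1.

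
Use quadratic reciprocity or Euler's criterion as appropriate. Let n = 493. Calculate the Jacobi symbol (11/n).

Reciprocity: 11 ≡ 3 and 493 ≡ 1 (mod 4), so (11/493) = +(493/11).
Reduce top mod 11: now compute (9/11).
Reciprocity: 9 ≡ 1 and 11 ≡ 3 (mod 4), so (9/11) = +(11/9).
Reduce top mod 9: now compute (2/9).
Pull out 2: since 9 ≡ 1 (mod 8), (2/9) = +1.
Reached (1/9) = 1. Collecting the sign flips along the way, the symbol is +1.

1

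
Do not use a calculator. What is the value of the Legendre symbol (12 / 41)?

Pull out 2^2: since 41 ≡ 1 (mod 8), (2/41) = +1, so (2/41)^2 = +1.
Reciprocity: 3 ≡ 3 and 41 ≡ 1 (mod 4), so (3/41) = +(41/3).
Reduce top mod 3: now compute (2/3).
Pull out 2: since 3 ≡ 3 (mod 8), (2/3) = -1.
Reached (1/3) = 1. Collecting the sign flips along the way, the symbol is -1.

-1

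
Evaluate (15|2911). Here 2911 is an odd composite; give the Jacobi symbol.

Reciprocity: 15 ≡ 3 and 2911 ≡ 3 (mod 4), so (15/2911) = −(2911/15).
Reduce top mod 15: now compute (1/15).
Reached (1/15) = 1. Collecting the sign flips along the way, the symbol is -1.

-1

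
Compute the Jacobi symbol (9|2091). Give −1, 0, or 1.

0

Reciprocity: 9 ≡ 1 and 2091 ≡ 3 (mod 4), so (9/2091) = +(2091/9).
Reduce top mod 9: now compute (3/9).
Reciprocity: 3 ≡ 3 and 9 ≡ 1 (mod 4), so (3/9) = +(9/3).
Reduce top mod 3: now compute (0/3).
Top reduces to 0: gcd > 1, so the symbol is 0.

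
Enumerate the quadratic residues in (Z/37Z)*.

1,3,4,7,9,10,11,12,16,21,25,26,27,28,30,33,34,36

Square k = 1,…,18 (k and 37−k give the same square):
1²=1, 2²=4, 3²=9, 4²=16, 5²=25, 6²=36, 7²≡12, 8²≡27, 9²≡7, 10²≡26, 11²≡10, 12²≡33, 13²≡21, 14²≡11, 15²≡3, 16²≡34, 17²≡30, 18²≡28 (mod 37).
So the quadratic residues mod 37 are {1, 3, 4, 7, 9, 10, 11, 12, 16, 21, 25, 26, 27, 28, 30, 33, 34, 36}.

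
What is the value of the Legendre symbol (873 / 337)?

Euler's criterion: (873/337) ≡ 199^168 (mod 337).
199^2 ≡ 172 (mod 337)
199^4 ≡ 265 (mod 337)
199^8 ≡ 129 (mod 337)
199^16 ≡ 128 (mod 337)
199^32 ≡ 208 (mod 337)
199^64 ≡ 128 (mod 337)
199^128 ≡ 208 (mod 337)
199^168 = 199^(128+32+8) ≡ 336 (mod 337).
Result is 336 ≡ −1, so (873/337) = −1.

-1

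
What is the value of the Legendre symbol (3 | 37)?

Reciprocity: 3 ≡ 3 and 37 ≡ 1 (mod 4), so (3/37) = +(37/3).
Reduce top mod 3: now compute (1/3).
Reached (1/3) = 1. Collecting the sign flips along the way, the symbol is +1.

1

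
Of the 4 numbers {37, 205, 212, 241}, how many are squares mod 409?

2

(37/409) = -1 → non-residue.
(205/409) = +1 → QR.
(212/409) = +1 → QR.
(241/409) = -1 → non-residue.
Total quadratic residues among the 4: 2.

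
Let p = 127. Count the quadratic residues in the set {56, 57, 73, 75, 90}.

(56/127) = -1 → non-residue.
(57/127) = -1 → non-residue.
(73/127) = +1 → QR.
(75/127) = -1 → non-residue.
(90/127) = -1 → non-residue.
Total quadratic residues among the 5: 1.

1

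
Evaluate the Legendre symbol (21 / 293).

Reciprocity: 21 ≡ 1 and 293 ≡ 1 (mod 4), so (21/293) = +(293/21).
Reduce top mod 21: now compute (20/21).
Pull out 2^2: since 21 ≡ 5 (mod 8), (2/21) = -1, so (2/21)^2 = +1.
Reciprocity: 5 ≡ 1 and 21 ≡ 1 (mod 4), so (5/21) = +(21/5).
Reduce top mod 5: now compute (1/5).
Reached (1/5) = 1. Collecting the sign flips along the way, the symbol is +1.

1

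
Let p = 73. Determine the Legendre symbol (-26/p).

-1

First reduce: -26 ≡ 47 (mod 73).
Reciprocity: 47 ≡ 3 and 73 ≡ 1 (mod 4), so (47/73) = +(73/47).
Reduce top mod 47: now compute (26/47).
Pull out 2: since 47 ≡ 7 (mod 8), (2/47) = +1.
Reciprocity: 13 ≡ 1 and 47 ≡ 3 (mod 4), so (13/47) = +(47/13).
Reduce top mod 13: now compute (8/13).
Pull out 2^3: since 13 ≡ 5 (mod 8), (2/13) = -1, so (2/13)^3 = -1.
Reached (1/13) = 1. Collecting the sign flips along the way, the symbol is -1.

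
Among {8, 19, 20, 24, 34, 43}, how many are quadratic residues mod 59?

2

(8/59) = -1 → non-residue.
(19/59) = +1 → QR.
(20/59) = +1 → QR.
(24/59) = -1 → non-residue.
(34/59) = -1 → non-residue.
(43/59) = -1 → non-residue.
Total quadratic residues among the 6: 2.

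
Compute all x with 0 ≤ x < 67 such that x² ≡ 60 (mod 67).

23, 44

Since 67 ≡ 3 (mod 4), a square root of 60 is 60^((67+1)/4) = 60^17 mod 67.
Repeated squaring: 60^2≡49, 60^4≡56, 60^8≡54, 60^16≡35 (mod 67).
60^17 = 60^(16+1) ≡ 23 (mod 67).
Check: 23² = 529 ≡ 60 (mod 67). The two roots are 23 and 44.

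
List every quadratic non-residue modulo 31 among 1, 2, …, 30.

3 6 11 12 13 15 17 21 22 23 24 26 27 29 30

Square k = 1,…,15 (k and 31−k give the same square):
1²=1, 2²=4, 3²=9, 4²=16, 5²=25, 6²≡5, 7²≡18, 8²≡2, 9²≡19, 10²≡7, 11²≡28, 12²≡20, 13²≡14, 14²≡10, 15²≡8 (mod 31).
The residues are {1, 2, 4, 5, 7, 8, 9, 10, 14, 16, 18, 19, 20, 25, 28}; the non-residues are the remaining 15 nonzero classes.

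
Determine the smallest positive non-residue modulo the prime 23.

5

(2/23) = +1, so 2 is a residue.
(3/23) = +1, so 3 is a residue.
(4/23) = +1, so 4 is a residue.
(5/23) = −1, so 5 is the smallest positive non-residue mod 23.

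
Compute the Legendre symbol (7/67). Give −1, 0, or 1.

-1

Reciprocity: 7 ≡ 3 and 67 ≡ 3 (mod 4), so (7/67) = −(67/7).
Reduce top mod 7: now compute (4/7).
Pull out 2^2: since 7 ≡ 7 (mod 8), (2/7) = +1, so (2/7)^2 = +1.
Reached (1/7) = 1. Collecting the sign flips along the way, the symbol is -1.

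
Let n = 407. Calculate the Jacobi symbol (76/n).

Pull out 2^2: since 407 ≡ 7 (mod 8), (2/407) = +1, so (2/407)^2 = +1.
Reciprocity: 19 ≡ 3 and 407 ≡ 3 (mod 4), so (19/407) = −(407/19).
Reduce top mod 19: now compute (8/19).
Pull out 2^3: since 19 ≡ 3 (mod 8), (2/19) = -1, so (2/19)^3 = -1.
Reached (1/19) = 1. Collecting the sign flips along the way, the symbol is +1.

1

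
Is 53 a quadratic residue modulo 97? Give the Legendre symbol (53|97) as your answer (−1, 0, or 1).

Reciprocity: 53 ≡ 1 and 97 ≡ 1 (mod 4), so (53/97) = +(97/53).
Reduce top mod 53: now compute (44/53).
Pull out 2^2: since 53 ≡ 5 (mod 8), (2/53) = -1, so (2/53)^2 = +1.
Reciprocity: 11 ≡ 3 and 53 ≡ 1 (mod 4), so (11/53) = +(53/11).
Reduce top mod 11: now compute (9/11).
Reciprocity: 9 ≡ 1 and 11 ≡ 3 (mod 4), so (9/11) = +(11/9).
Reduce top mod 9: now compute (2/9).
Pull out 2: since 9 ≡ 1 (mod 8), (2/9) = +1.
Reached (1/9) = 1. Collecting the sign flips along the way, the symbol is +1.

1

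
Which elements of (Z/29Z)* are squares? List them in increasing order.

1, 4, 5, 6, 7, 9, 13, 16, 20, 22, 23, 24, 25, 28

Square k = 1,…,14 (k and 29−k give the same square):
1²=1, 2²=4, 3²=9, 4²=16, 5²=25, 6²≡7, 7²≡20, 8²≡6, 9²≡23, 10²≡13, 11²≡5, 12²≡28, 13²≡24, 14²≡22 (mod 29).
So the quadratic residues mod 29 are {1, 4, 5, 6, 7, 9, 13, 16, 20, 22, 23, 24, 25, 28}.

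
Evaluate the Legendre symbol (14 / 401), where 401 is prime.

Euler's criterion: (14/401) ≡ 14^200 (mod 401).
14^2 ≡ 196 (mod 401)
14^4 ≡ 321 (mod 401)
14^8 ≡ 385 (mod 401)
14^16 ≡ 256 (mod 401)
14^32 ≡ 173 (mod 401)
14^64 ≡ 255 (mod 401)
14^128 ≡ 63 (mod 401)
14^200 = 14^(128+64+8) ≡ 1 (mod 401).
Result is 1, so (14/401) = 1.

1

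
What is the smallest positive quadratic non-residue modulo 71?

7

(2/71) = +1, so 2 is a residue.
(3/71) = +1, so 3 is a residue.
(4/71) = +1, so 4 is a residue.
(5/71) = +1, so 5 is a residue.
(6/71) = +1, so 6 is a residue.
(7/71) = −1, so 7 is the smallest positive non-residue mod 71.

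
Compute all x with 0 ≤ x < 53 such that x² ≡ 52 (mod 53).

23, 30

53 ≡ 1 (mod 4), so we find a root by search.
Trying successive values, 23² = 529 ≡ 52 (mod 53). The other root is 53 − 23 = 30.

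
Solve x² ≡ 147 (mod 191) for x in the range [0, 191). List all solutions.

Since 191 ≡ 3 (mod 4), a square root of 147 is 147^((191+1)/4) = 147^48 mod 191.
Repeated squaring: 147^2≡26, 147^4≡103, 147^8≡104, 147^16≡120, 147^32≡75 (mod 191).
147^48 = 147^(32+16) ≡ 23 (mod 191).
Check: 23² = 529 ≡ 147 (mod 191). The two roots are 23 and 168.

23, 168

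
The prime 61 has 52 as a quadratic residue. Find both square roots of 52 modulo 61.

28, 33

61 ≡ 1 (mod 4), so we find a root by search.
Trying successive values, 28² = 784 ≡ 52 (mod 61). The other root is 61 − 28 = 33.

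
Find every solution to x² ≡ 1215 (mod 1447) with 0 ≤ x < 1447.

594, 853

Since 1447 ≡ 3 (mod 4), a square root of 1215 is 1215^((1447+1)/4) = 1215^362 mod 1447.
Repeated squaring: 1215^2≡285, 1215^4≡193, 1215^8≡1074, 1215^16≡217, 1215^32≡785, 1215^64≡1250, 1215^128≡1187, 1215^256≡1038 (mod 1447).
1215^362 = 1215^(256+64+32+8+2) ≡ 853 (mod 1447).
Check: 853² = 727609 ≡ 1215 (mod 1447). The two roots are 594 and 853.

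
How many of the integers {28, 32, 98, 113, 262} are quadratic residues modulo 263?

2

(28/263) = -1 → non-residue.
(32/263) = +1 → QR.
(98/263) = +1 → QR.
(113/263) = -1 → non-residue.
(262/263) = -1 → non-residue.
Total quadratic residues among the 5: 2.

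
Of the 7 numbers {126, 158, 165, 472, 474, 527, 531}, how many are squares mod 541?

1

(126/541) = -1 → non-residue.
(158/541) = -1 → non-residue.
(165/541) = -1 → non-residue.
(472/541) = +1 → QR.
(474/541) = -1 → non-residue.
(527/541) = -1 → non-residue.
(531/541) = -1 → non-residue.
Total quadratic residues among the 7: 1.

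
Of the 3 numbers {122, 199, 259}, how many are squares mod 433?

(122/433) = -1 → non-residue.
(199/433) = +1 → QR.
(259/433) = -1 → non-residue.
Total quadratic residues among the 3: 1.

1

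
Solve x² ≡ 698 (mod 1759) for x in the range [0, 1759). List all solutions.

Since 1759 ≡ 3 (mod 4), a square root of 698 is 698^((1759+1)/4) = 698^440 mod 1759.
Repeated squaring: 698^2≡1720, 698^4≡1521, 698^8≡356, 698^16≡88, 698^32≡708, 698^64≡1708, 698^128≡842, 698^256≡87 (mod 1759).
698^440 = 698^(256+128+32+16+8) ≡ 1295 (mod 1759).
Check: 1295² = 1677025 ≡ 698 (mod 1759). The two roots are 464 and 1295.

464, 1295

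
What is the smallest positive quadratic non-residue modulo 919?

3

(2/919) = +1, so 2 is a residue.
(3/919) = −1, so 3 is the smallest positive non-residue mod 919.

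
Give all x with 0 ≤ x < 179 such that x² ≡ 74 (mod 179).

49, 130

Since 179 ≡ 3 (mod 4), a square root of 74 is 74^((179+1)/4) = 74^45 mod 179.
Repeated squaring: 74^2≡106, 74^4≡138, 74^8≡70, 74^16≡67, 74^32≡14 (mod 179).
74^45 = 74^(32+8+4+1) ≡ 49 (mod 179).
Check: 49² = 2401 ≡ 74 (mod 179). The two roots are 49 and 130.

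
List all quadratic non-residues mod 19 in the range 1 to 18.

2 3 8 10 12 13 14 15 18

Square k = 1,…,9 (k and 19−k give the same square):
1²=1, 2²=4, 3²=9, 4²=16, 5²≡6, 6²≡17, 7²≡11, 8²≡7, 9²≡5 (mod 19).
The residues are {1, 4, 5, 6, 7, 9, 11, 16, 17}; the non-residues are the remaining 9 nonzero classes.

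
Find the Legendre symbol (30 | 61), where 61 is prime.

-1

Euler's criterion: (30/61) ≡ 30^30 (mod 61).
30^2 ≡ 46 (mod 61)
30^4 ≡ 42 (mod 61)
30^8 ≡ 56 (mod 61)
30^16 ≡ 25 (mod 61)
30^30 = 30^(16+8+4+2) ≡ 60 (mod 61).
Result is 60 ≡ −1, so (30/61) = −1.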